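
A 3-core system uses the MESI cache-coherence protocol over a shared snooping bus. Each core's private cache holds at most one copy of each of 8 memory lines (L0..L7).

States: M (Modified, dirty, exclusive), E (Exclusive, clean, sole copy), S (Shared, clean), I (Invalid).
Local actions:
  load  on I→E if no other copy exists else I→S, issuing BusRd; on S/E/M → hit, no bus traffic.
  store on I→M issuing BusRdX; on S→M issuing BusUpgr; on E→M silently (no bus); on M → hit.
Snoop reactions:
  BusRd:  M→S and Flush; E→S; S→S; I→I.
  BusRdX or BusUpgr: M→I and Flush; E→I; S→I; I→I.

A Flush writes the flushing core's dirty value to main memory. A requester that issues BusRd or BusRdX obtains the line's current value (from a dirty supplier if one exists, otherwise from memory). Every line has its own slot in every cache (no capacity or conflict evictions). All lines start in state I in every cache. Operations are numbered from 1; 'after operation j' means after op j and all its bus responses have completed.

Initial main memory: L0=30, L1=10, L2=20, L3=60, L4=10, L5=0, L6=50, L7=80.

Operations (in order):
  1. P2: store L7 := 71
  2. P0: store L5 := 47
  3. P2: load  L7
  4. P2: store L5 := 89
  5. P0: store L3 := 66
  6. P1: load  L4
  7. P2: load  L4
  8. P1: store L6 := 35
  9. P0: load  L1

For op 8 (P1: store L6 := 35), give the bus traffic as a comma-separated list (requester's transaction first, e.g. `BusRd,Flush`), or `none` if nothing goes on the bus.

bus = BusRdX

  op1 P2: store L7 := 71 → I/I/M on L7; bus BusRdX; mem=80
  op2 P0: store L5 := 47 → M/I/I on L5; bus BusRdX; mem=0
  op3 P2: load  L7 → I/I/M on L7; bus (none); mem=80
  op4 P2: store L5 := 89 → I/I/M on L5; bus BusRdX Flush; mem=47
  op5 P0: store L3 := 66 → M/I/I on L3; bus BusRdX; mem=60
  op6 P1: load  L4 → I/E/I on L4; bus BusRd; mem=10
  op7 P2: load  L4 → I/S/S on L4; bus BusRd; mem=10
  op8 P1: store L6 := 35 → I/M/I on L6; bus BusRdX; mem=50
  op9 P0: load  L1 → E/I/I on L1; bus BusRd; mem=10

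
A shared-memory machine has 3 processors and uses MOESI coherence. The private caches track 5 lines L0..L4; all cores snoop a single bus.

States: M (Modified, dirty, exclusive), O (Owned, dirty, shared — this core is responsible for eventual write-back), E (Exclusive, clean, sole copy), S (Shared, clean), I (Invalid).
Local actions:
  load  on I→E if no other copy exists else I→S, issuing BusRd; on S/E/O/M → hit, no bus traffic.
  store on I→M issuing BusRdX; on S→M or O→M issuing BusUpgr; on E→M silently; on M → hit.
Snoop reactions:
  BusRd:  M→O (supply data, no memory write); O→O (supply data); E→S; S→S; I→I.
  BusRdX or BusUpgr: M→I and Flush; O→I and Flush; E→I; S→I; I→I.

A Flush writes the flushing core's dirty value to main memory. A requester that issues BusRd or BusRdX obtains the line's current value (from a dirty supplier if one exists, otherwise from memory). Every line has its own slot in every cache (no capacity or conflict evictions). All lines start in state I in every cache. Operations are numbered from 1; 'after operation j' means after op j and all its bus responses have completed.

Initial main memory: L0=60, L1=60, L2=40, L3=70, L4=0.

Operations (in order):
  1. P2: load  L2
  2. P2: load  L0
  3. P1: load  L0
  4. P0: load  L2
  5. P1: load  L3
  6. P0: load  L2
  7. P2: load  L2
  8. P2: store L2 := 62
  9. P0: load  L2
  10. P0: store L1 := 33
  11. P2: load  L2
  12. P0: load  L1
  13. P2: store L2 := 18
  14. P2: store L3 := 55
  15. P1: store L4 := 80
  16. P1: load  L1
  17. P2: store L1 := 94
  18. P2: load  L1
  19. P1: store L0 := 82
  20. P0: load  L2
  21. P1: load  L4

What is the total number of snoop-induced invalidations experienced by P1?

[1] P2: load  L2 | P0:I, P1:I, P2:E(40) | bus: BusRd
[2] P2: load  L0 | P0:I, P1:I, P2:E(60) | bus: BusRd
[3] P1: load  L0 | P0:I, P1:S(60), P2:S(60) | bus: BusRd
[4] P0: load  L2 | P0:S(40), P1:I, P2:S(40) | bus: BusRd
[5] P1: load  L3 | P0:I, P1:E(70), P2:I | bus: BusRd
[6] P0: load  L2 | P0:S(40), P1:I, P2:S(40) | bus: none
[7] P2: load  L2 | P0:S(40), P1:I, P2:S(40) | bus: none
[8] P2: store L2 := 62 | P0:I, P1:I, P2:M(62) | bus: BusUpgr
[9] P0: load  L2 | P0:S(62), P1:I, P2:O(62) | bus: BusRd
[10] P0: store L1 := 33 | P0:M(33), P1:I, P2:I | bus: BusRdX
[11] P2: load  L2 | P0:S(62), P1:I, P2:O(62) | bus: none
[12] P0: load  L1 | P0:M(33), P1:I, P2:I | bus: none
[13] P2: store L2 := 18 | P0:I, P1:I, P2:M(18) | bus: BusUpgr
[14] P2: store L3 := 55 | P0:I, P1:I, P2:M(55) | bus: BusRdX
[15] P1: store L4 := 80 | P0:I, P1:M(80), P2:I | bus: BusRdX
[16] P1: load  L1 | P0:O(33), P1:S(33), P2:I | bus: BusRd
[17] P2: store L1 := 94 | P0:I, P1:I, P2:M(94) | bus: BusRdX,Flush
[18] P2: load  L1 | P0:I, P1:I, P2:M(94) | bus: none
[19] P1: store L0 := 82 | P0:I, P1:M(82), P2:I | bus: BusUpgr
[20] P0: load  L2 | P0:S(18), P1:I, P2:O(18) | bus: BusRd
[21] P1: load  L4 | P0:I, P1:M(80), P2:I | bus: none

invalidations = 2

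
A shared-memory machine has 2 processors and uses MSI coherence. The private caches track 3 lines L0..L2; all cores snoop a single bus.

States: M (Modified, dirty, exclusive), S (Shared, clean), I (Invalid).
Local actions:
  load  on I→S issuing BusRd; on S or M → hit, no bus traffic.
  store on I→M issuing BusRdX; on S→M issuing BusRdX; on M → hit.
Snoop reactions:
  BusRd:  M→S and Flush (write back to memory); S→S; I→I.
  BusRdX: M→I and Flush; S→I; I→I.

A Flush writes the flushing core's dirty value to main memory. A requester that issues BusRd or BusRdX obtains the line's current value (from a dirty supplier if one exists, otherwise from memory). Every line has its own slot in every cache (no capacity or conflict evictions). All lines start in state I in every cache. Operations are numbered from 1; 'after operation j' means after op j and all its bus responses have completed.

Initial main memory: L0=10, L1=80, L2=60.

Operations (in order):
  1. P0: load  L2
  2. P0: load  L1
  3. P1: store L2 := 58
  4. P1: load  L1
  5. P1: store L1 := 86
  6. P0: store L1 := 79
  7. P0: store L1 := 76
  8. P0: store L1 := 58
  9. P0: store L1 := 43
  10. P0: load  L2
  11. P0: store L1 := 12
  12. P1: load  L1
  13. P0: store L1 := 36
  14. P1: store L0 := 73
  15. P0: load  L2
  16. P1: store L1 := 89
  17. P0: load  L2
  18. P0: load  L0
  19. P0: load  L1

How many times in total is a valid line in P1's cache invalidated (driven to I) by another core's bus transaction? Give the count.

step 1: P0: load  L2  ⟶  SI  (L2)  txn=BusRd  M[L2]=60
step 2: P0: load  L1  ⟶  SI  (L1)  txn=BusRd  M[L1]=80
step 3: P1: store L2 := 58  ⟶  IM  (L2)  txn=BusRdX  M[L2]=60
step 4: P1: load  L1  ⟶  SS  (L1)  txn=BusRd  M[L1]=80
step 5: P1: store L1 := 86  ⟶  IM  (L1)  txn=BusRdX  M[L1]=80
step 6: P0: store L1 := 79  ⟶  MI  (L1)  txn=BusRdX+Flush  M[L1]=86
step 7: P0: store L1 := 76  ⟶  MI  (L1)  txn=∅  M[L1]=86
step 8: P0: store L1 := 58  ⟶  MI  (L1)  txn=∅  M[L1]=86
step 9: P0: store L1 := 43  ⟶  MI  (L1)  txn=∅  M[L1]=86
step 10: P0: load  L2  ⟶  SS  (L2)  txn=BusRd+Flush  M[L2]=58
step 11: P0: store L1 := 12  ⟶  MI  (L1)  txn=∅  M[L1]=86
step 12: P1: load  L1  ⟶  SS  (L1)  txn=BusRd+Flush  M[L1]=12
step 13: P0: store L1 := 36  ⟶  MI  (L1)  txn=BusRdX  M[L1]=12
step 14: P1: store L0 := 73  ⟶  IM  (L0)  txn=BusRdX  M[L0]=10
step 15: P0: load  L2  ⟶  SS  (L2)  txn=∅  M[L2]=58
step 16: P1: store L1 := 89  ⟶  IM  (L1)  txn=BusRdX+Flush  M[L1]=36
step 17: P0: load  L2  ⟶  SS  (L2)  txn=∅  M[L2]=58
step 18: P0: load  L0  ⟶  SS  (L0)  txn=BusRd+Flush  M[L0]=73
step 19: P0: load  L1  ⟶  SS  (L1)  txn=BusRd+Flush  M[L1]=89

invalidations = 2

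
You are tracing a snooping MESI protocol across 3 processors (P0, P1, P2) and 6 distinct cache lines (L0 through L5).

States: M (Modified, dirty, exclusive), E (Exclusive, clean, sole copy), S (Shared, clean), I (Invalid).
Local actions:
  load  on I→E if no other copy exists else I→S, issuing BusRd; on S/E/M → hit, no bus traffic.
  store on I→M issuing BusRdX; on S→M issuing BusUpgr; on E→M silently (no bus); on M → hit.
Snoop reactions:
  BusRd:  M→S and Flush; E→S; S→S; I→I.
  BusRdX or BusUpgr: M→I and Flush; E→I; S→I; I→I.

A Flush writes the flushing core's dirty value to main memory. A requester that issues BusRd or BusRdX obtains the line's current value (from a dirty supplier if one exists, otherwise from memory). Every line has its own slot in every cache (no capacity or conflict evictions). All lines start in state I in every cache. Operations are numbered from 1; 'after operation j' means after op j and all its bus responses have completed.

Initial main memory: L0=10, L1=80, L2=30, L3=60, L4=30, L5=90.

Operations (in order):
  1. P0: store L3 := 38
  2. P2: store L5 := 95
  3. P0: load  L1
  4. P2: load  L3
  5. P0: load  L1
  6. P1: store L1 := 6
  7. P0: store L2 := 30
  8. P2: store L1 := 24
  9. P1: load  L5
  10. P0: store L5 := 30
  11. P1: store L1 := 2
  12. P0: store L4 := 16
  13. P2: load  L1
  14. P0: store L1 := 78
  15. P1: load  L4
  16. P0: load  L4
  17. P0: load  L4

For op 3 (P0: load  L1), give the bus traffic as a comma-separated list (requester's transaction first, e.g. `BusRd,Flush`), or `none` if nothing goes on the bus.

bus = BusRd

step 1: P0: store L3 := 38  ⟶  MII  (L3)  txn=BusRdX  M[L3]=60
step 2: P2: store L5 := 95  ⟶  IIM  (L5)  txn=BusRdX  M[L5]=90
step 3: P0: load  L1  ⟶  EII  (L1)  txn=BusRd  M[L1]=80
step 4: P2: load  L3  ⟶  SIS  (L3)  txn=BusRd+Flush  M[L3]=38
step 5: P0: load  L1  ⟶  EII  (L1)  txn=∅  M[L1]=80
step 6: P1: store L1 := 6  ⟶  IMI  (L1)  txn=BusRdX  M[L1]=80
step 7: P0: store L2 := 30  ⟶  MII  (L2)  txn=BusRdX  M[L2]=30
step 8: P2: store L1 := 24  ⟶  IIM  (L1)  txn=BusRdX+Flush  M[L1]=6
step 9: P1: load  L5  ⟶  ISS  (L5)  txn=BusRd+Flush  M[L5]=95
step 10: P0: store L5 := 30  ⟶  MII  (L5)  txn=BusRdX  M[L5]=95
step 11: P1: store L1 := 2  ⟶  IMI  (L1)  txn=BusRdX+Flush  M[L1]=24
step 12: P0: store L4 := 16  ⟶  MII  (L4)  txn=BusRdX  M[L4]=30
step 13: P2: load  L1  ⟶  ISS  (L1)  txn=BusRd+Flush  M[L1]=2
step 14: P0: store L1 := 78  ⟶  MII  (L1)  txn=BusRdX  M[L1]=2
step 15: P1: load  L4  ⟶  SSI  (L4)  txn=BusRd+Flush  M[L4]=16
step 16: P0: load  L4  ⟶  SSI  (L4)  txn=∅  M[L4]=16
step 17: P0: load  L4  ⟶  SSI  (L4)  txn=∅  M[L4]=16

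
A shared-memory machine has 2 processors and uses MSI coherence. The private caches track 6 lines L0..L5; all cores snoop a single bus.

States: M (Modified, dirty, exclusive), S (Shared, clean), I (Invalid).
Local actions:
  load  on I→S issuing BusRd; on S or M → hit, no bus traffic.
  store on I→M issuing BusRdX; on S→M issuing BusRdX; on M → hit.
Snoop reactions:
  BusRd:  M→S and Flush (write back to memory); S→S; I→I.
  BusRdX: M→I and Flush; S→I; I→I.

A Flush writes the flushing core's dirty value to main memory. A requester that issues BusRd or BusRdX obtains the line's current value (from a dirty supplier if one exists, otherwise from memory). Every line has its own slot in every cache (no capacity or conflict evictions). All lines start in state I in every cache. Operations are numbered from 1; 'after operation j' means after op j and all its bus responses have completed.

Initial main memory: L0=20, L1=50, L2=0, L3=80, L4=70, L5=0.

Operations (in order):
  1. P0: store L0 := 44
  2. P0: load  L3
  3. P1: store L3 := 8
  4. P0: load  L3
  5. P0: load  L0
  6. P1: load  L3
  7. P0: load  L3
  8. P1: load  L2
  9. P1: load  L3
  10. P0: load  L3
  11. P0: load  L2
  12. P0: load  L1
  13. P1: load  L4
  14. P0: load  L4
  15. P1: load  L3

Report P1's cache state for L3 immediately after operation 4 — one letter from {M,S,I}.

state = S

[1] P0: store L0 := 44 | P0:M(44), P1:I | bus: BusRdX
[2] P0: load  L3 | P0:S(80), P1:I | bus: BusRd
[3] P1: store L3 := 8 | P0:I, P1:M(8) | bus: BusRdX
[4] P0: load  L3 | P0:S(8), P1:S(8) | bus: BusRd,Flush
[5] P0: load  L0 | P0:M(44), P1:I | bus: none
[6] P1: load  L3 | P0:S(8), P1:S(8) | bus: none
[7] P0: load  L3 | P0:S(8), P1:S(8) | bus: none
[8] P1: load  L2 | P0:I, P1:S(0) | bus: BusRd
[9] P1: load  L3 | P0:S(8), P1:S(8) | bus: none
[10] P0: load  L3 | P0:S(8), P1:S(8) | bus: none
[11] P0: load  L2 | P0:S(0), P1:S(0) | bus: BusRd
[12] P0: load  L1 | P0:S(50), P1:I | bus: BusRd
[13] P1: load  L4 | P0:I, P1:S(70) | bus: BusRd
[14] P0: load  L4 | P0:S(70), P1:S(70) | bus: BusRd
[15] P1: load  L3 | P0:S(8), P1:S(8) | bus: none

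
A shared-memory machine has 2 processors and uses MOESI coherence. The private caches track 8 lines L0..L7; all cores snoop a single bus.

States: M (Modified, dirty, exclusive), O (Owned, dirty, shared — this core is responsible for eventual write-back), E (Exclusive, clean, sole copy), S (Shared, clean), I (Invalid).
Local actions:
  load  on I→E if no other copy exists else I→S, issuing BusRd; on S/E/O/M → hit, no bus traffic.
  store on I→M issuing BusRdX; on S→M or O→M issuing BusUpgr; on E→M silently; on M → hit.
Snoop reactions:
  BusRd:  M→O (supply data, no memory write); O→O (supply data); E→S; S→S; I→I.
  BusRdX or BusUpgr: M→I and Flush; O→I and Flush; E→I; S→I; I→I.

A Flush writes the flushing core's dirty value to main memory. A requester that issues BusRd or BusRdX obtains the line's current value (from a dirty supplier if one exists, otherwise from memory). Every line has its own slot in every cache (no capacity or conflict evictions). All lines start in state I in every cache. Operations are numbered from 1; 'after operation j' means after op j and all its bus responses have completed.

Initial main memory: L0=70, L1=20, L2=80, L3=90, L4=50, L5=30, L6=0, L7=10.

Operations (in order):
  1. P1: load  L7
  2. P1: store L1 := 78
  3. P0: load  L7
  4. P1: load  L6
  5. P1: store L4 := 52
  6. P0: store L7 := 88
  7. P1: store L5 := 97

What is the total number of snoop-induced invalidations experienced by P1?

invalidations = 1

1. P1: load  L7  bus=[BusRd]  L7: P0=I P1=E  mem[L7]=10
2. P1: store L1 := 78  bus=[BusRdX]  L1: P0=I P1=M  mem[L1]=20
3. P0: load  L7  bus=[BusRd]  L7: P0=S P1=S  mem[L7]=10
4. P1: load  L6  bus=[BusRd]  L6: P0=I P1=E  mem[L6]=0
5. P1: store L4 := 52  bus=[BusRdX]  L4: P0=I P1=M  mem[L4]=50
6. P0: store L7 := 88  bus=[BusUpgr]  L7: P0=M P1=I  mem[L7]=10
7. P1: store L5 := 97  bus=[BusRdX]  L5: P0=I P1=M  mem[L5]=30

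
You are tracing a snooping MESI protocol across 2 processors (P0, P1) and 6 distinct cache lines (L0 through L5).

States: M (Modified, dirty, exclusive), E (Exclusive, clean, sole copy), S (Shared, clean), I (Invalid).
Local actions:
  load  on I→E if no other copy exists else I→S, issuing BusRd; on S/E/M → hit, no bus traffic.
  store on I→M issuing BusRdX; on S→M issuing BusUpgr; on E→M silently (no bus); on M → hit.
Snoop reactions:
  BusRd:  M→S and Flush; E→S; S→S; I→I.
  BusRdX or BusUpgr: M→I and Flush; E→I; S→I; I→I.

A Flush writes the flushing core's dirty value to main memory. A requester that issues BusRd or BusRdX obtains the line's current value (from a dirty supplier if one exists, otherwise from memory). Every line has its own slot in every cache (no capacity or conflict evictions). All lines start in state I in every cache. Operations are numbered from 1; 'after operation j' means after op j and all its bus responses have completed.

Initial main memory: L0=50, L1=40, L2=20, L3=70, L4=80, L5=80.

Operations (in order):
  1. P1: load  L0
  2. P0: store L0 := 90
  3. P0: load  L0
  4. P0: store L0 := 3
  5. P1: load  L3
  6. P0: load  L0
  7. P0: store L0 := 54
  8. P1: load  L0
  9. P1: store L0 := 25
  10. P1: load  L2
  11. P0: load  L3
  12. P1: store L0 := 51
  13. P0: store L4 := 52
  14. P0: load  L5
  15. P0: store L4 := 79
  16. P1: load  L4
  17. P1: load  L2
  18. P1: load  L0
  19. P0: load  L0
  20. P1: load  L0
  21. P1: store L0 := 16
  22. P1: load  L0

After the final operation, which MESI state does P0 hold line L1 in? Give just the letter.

state = I

  op1 P1: load  L0 → I/E on L0; bus BusRd; mem=50
  op2 P0: store L0 := 90 → M/I on L0; bus BusRdX; mem=50
  op3 P0: load  L0 → M/I on L0; bus (none); mem=50
  op4 P0: store L0 := 3 → M/I on L0; bus (none); mem=50
  op5 P1: load  L3 → I/E on L3; bus BusRd; mem=70
  op6 P0: load  L0 → M/I on L0; bus (none); mem=50
  op7 P0: store L0 := 54 → M/I on L0; bus (none); mem=50
  op8 P1: load  L0 → S/S on L0; bus BusRd Flush; mem=54
  op9 P1: store L0 := 25 → I/M on L0; bus BusUpgr; mem=54
  op10 P1: load  L2 → I/E on L2; bus BusRd; mem=20
  op11 P0: load  L3 → S/S on L3; bus BusRd; mem=70
  op12 P1: store L0 := 51 → I/M on L0; bus (none); mem=54
  op13 P0: store L4 := 52 → M/I on L4; bus BusRdX; mem=80
  op14 P0: load  L5 → E/I on L5; bus BusRd; mem=80
  op15 P0: store L4 := 79 → M/I on L4; bus (none); mem=80
  op16 P1: load  L4 → S/S on L4; bus BusRd Flush; mem=79
  op17 P1: load  L2 → I/E on L2; bus (none); mem=20
  op18 P1: load  L0 → I/M on L0; bus (none); mem=54
  op19 P0: load  L0 → S/S on L0; bus BusRd Flush; mem=51
  op20 P1: load  L0 → S/S on L0; bus (none); mem=51
  op21 P1: store L0 := 16 → I/M on L0; bus BusUpgr; mem=51
  op22 P1: load  L0 → I/M on L0; bus (none); mem=51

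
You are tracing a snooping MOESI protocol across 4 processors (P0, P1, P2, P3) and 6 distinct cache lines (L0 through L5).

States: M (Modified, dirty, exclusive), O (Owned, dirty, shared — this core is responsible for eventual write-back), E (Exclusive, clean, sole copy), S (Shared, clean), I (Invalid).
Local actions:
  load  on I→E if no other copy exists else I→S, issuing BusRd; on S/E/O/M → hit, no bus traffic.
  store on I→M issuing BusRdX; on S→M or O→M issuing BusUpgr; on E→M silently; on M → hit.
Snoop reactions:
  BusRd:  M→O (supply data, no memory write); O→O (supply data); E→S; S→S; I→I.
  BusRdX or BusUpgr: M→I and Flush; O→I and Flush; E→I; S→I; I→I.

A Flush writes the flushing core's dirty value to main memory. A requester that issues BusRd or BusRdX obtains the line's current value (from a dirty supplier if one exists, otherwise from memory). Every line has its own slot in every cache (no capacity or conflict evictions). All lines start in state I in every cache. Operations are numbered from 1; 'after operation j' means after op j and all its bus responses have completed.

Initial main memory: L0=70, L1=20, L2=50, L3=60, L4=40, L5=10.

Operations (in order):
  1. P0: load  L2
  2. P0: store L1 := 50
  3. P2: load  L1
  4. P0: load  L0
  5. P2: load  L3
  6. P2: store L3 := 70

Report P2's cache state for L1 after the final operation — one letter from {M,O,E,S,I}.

[1] P0: load  L2 | P0:E(50), P1:I, P2:I, P3:I | bus: BusRd
[2] P0: store L1 := 50 | P0:M(50), P1:I, P2:I, P3:I | bus: BusRdX
[3] P2: load  L1 | P0:O(50), P1:I, P2:S(50), P3:I | bus: BusRd
[4] P0: load  L0 | P0:E(70), P1:I, P2:I, P3:I | bus: BusRd
[5] P2: load  L3 | P0:I, P1:I, P2:E(60), P3:I | bus: BusRd
[6] P2: store L3 := 70 | P0:I, P1:I, P2:M(70), P3:I | bus: none

state = S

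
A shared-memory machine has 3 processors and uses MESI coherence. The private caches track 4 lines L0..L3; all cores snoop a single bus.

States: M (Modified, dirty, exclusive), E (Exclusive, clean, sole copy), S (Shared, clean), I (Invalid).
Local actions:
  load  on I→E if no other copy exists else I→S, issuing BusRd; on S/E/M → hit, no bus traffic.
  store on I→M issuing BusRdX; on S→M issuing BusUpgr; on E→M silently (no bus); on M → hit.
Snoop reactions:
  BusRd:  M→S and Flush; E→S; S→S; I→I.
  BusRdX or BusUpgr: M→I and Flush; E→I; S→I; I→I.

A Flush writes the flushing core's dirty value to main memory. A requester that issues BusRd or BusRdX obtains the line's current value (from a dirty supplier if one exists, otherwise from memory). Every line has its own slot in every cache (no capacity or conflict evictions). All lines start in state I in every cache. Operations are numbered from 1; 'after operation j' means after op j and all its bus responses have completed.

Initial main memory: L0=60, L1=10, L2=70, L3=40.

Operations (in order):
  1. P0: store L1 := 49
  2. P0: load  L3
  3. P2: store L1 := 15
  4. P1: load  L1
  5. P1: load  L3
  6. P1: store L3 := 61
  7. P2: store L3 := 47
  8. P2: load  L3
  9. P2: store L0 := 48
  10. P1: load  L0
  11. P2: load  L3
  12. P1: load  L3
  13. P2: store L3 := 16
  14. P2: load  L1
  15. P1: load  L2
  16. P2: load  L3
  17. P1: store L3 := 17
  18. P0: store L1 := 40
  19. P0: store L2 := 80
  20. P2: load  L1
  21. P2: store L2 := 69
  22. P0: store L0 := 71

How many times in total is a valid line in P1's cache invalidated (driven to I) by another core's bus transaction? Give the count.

invalidations = 5

[1] P0: store L1 := 49 | P0:M(49), P1:I, P2:I | bus: BusRdX
[2] P0: load  L3 | P0:E(40), P1:I, P2:I | bus: BusRd
[3] P2: store L1 := 15 | P0:I, P1:I, P2:M(15) | bus: BusRdX,Flush
[4] P1: load  L1 | P0:I, P1:S(15), P2:S(15) | bus: BusRd,Flush
[5] P1: load  L3 | P0:S(40), P1:S(40), P2:I | bus: BusRd
[6] P1: store L3 := 61 | P0:I, P1:M(61), P2:I | bus: BusUpgr
[7] P2: store L3 := 47 | P0:I, P1:I, P2:M(47) | bus: BusRdX,Flush
[8] P2: load  L3 | P0:I, P1:I, P2:M(47) | bus: none
[9] P2: store L0 := 48 | P0:I, P1:I, P2:M(48) | bus: BusRdX
[10] P1: load  L0 | P0:I, P1:S(48), P2:S(48) | bus: BusRd,Flush
[11] P2: load  L3 | P0:I, P1:I, P2:M(47) | bus: none
[12] P1: load  L3 | P0:I, P1:S(47), P2:S(47) | bus: BusRd,Flush
[13] P2: store L3 := 16 | P0:I, P1:I, P2:M(16) | bus: BusUpgr
[14] P2: load  L1 | P0:I, P1:S(15), P2:S(15) | bus: none
[15] P1: load  L2 | P0:I, P1:E(70), P2:I | bus: BusRd
[16] P2: load  L3 | P0:I, P1:I, P2:M(16) | bus: none
[17] P1: store L3 := 17 | P0:I, P1:M(17), P2:I | bus: BusRdX,Flush
[18] P0: store L1 := 40 | P0:M(40), P1:I, P2:I | bus: BusRdX
[19] P0: store L2 := 80 | P0:M(80), P1:I, P2:I | bus: BusRdX
[20] P2: load  L1 | P0:S(40), P1:I, P2:S(40) | bus: BusRd,Flush
[21] P2: store L2 := 69 | P0:I, P1:I, P2:M(69) | bus: BusRdX,Flush
[22] P0: store L0 := 71 | P0:M(71), P1:I, P2:I | bus: BusRdX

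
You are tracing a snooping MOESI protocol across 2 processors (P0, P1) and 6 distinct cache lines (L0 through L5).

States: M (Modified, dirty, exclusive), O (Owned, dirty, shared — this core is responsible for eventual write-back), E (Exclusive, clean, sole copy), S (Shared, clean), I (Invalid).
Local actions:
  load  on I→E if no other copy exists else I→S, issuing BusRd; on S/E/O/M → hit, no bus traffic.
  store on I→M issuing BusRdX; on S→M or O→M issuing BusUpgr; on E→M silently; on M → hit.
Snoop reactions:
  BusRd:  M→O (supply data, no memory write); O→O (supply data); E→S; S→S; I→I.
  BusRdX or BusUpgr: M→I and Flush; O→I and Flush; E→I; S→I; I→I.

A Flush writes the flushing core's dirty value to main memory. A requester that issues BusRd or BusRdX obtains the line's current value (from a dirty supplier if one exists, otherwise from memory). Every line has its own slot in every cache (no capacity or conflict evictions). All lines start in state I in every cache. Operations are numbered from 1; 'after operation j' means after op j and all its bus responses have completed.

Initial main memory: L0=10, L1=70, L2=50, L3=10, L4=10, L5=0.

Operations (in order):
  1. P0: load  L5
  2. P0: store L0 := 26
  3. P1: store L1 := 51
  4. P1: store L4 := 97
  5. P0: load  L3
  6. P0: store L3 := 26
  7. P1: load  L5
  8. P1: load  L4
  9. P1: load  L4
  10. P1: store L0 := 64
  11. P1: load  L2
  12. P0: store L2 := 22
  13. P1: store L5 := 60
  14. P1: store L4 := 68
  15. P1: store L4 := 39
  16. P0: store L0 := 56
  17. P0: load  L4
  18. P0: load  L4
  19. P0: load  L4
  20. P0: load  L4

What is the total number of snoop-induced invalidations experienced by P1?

invalidations = 2

  op1 P0: load  L5 → E/I on L5; bus BusRd; mem=0
  op2 P0: store L0 := 26 → M/I on L0; bus BusRdX; mem=10
  op3 P1: store L1 := 51 → I/M on L1; bus BusRdX; mem=70
  op4 P1: store L4 := 97 → I/M on L4; bus BusRdX; mem=10
  op5 P0: load  L3 → E/I on L3; bus BusRd; mem=10
  op6 P0: store L3 := 26 → M/I on L3; bus (none); mem=10
  op7 P1: load  L5 → S/S on L5; bus BusRd; mem=0
  op8 P1: load  L4 → I/M on L4; bus (none); mem=10
  op9 P1: load  L4 → I/M on L4; bus (none); mem=10
  op10 P1: store L0 := 64 → I/M on L0; bus BusRdX Flush; mem=26
  op11 P1: load  L2 → I/E on L2; bus BusRd; mem=50
  op12 P0: store L2 := 22 → M/I on L2; bus BusRdX; mem=50
  op13 P1: store L5 := 60 → I/M on L5; bus BusUpgr; mem=0
  op14 P1: store L4 := 68 → I/M on L4; bus (none); mem=10
  op15 P1: store L4 := 39 → I/M on L4; bus (none); mem=10
  op16 P0: store L0 := 56 → M/I on L0; bus BusRdX Flush; mem=64
  op17 P0: load  L4 → S/O on L4; bus BusRd; mem=10
  op18 P0: load  L4 → S/O on L4; bus (none); mem=10
  op19 P0: load  L4 → S/O on L4; bus (none); mem=10
  op20 P0: load  L4 → S/O on L4; bus (none); mem=10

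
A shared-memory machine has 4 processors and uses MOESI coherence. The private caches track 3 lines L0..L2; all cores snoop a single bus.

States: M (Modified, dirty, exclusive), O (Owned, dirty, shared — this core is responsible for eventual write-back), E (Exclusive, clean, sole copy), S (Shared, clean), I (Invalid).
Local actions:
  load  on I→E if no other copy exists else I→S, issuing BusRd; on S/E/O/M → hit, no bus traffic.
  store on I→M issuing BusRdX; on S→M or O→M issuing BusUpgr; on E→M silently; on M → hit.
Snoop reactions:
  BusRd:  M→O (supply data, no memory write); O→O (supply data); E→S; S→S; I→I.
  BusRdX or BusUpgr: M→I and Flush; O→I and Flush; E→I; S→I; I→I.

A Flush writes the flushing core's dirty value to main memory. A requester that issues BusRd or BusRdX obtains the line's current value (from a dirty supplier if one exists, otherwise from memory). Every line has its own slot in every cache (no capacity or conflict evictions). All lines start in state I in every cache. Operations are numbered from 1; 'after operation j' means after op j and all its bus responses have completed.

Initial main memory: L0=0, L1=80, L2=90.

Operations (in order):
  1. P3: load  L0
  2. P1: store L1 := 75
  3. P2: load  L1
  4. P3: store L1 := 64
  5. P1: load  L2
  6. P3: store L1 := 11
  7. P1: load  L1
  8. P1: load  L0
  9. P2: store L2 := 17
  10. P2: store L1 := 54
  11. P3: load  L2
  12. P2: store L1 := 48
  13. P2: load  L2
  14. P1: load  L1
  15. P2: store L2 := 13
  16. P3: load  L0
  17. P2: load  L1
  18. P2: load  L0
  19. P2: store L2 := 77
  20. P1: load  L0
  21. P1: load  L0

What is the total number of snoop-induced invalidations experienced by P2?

invalidations = 1

step 1: P3: load  L0  ⟶  IIIE  (L0)  txn=BusRd  M[L0]=0
step 2: P1: store L1 := 75  ⟶  IMII  (L1)  txn=BusRdX  M[L1]=80
step 3: P2: load  L1  ⟶  IOSI  (L1)  txn=BusRd  M[L1]=80
step 4: P3: store L1 := 64  ⟶  IIIM  (L1)  txn=BusRdX+Flush  M[L1]=75
step 5: P1: load  L2  ⟶  IEII  (L2)  txn=BusRd  M[L2]=90
step 6: P3: store L1 := 11  ⟶  IIIM  (L1)  txn=∅  M[L1]=75
step 7: P1: load  L1  ⟶  ISIO  (L1)  txn=BusRd  M[L1]=75
step 8: P1: load  L0  ⟶  ISIS  (L0)  txn=BusRd  M[L0]=0
step 9: P2: store L2 := 17  ⟶  IIMI  (L2)  txn=BusRdX  M[L2]=90
step 10: P2: store L1 := 54  ⟶  IIMI  (L1)  txn=BusRdX+Flush  M[L1]=11
step 11: P3: load  L2  ⟶  IIOS  (L2)  txn=BusRd  M[L2]=90
step 12: P2: store L1 := 48  ⟶  IIMI  (L1)  txn=∅  M[L1]=11
step 13: P2: load  L2  ⟶  IIOS  (L2)  txn=∅  M[L2]=90
step 14: P1: load  L1  ⟶  ISOI  (L1)  txn=BusRd  M[L1]=11
step 15: P2: store L2 := 13  ⟶  IIMI  (L2)  txn=BusUpgr  M[L2]=90
step 16: P3: load  L0  ⟶  ISIS  (L0)  txn=∅  M[L0]=0
step 17: P2: load  L1  ⟶  ISOI  (L1)  txn=∅  M[L1]=11
step 18: P2: load  L0  ⟶  ISSS  (L0)  txn=BusRd  M[L0]=0
step 19: P2: store L2 := 77  ⟶  IIMI  (L2)  txn=∅  M[L2]=90
step 20: P1: load  L0  ⟶  ISSS  (L0)  txn=∅  M[L0]=0
step 21: P1: load  L0  ⟶  ISSS  (L0)  txn=∅  M[L0]=0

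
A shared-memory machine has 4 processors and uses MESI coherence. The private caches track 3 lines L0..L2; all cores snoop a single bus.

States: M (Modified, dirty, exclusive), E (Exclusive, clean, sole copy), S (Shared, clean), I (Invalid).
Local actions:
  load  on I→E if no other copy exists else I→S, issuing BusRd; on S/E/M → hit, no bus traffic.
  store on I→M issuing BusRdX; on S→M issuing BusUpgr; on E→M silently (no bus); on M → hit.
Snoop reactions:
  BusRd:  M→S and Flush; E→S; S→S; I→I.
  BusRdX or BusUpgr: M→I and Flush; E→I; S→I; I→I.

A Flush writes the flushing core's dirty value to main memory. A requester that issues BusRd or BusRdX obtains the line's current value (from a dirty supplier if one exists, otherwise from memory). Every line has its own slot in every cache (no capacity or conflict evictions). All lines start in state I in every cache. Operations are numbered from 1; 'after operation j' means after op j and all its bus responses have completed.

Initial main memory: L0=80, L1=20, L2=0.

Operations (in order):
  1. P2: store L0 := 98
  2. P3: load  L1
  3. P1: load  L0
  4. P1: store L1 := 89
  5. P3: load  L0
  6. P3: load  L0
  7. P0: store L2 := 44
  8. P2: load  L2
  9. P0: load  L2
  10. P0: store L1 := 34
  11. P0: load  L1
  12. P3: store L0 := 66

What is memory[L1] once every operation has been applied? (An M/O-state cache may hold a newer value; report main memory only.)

[1] P2: store L0 := 98 | P0:I, P1:I, P2:M(98), P3:I | bus: BusRdX
[2] P3: load  L1 | P0:I, P1:I, P2:I, P3:E(20) | bus: BusRd
[3] P1: load  L0 | P0:I, P1:S(98), P2:S(98), P3:I | bus: BusRd,Flush
[4] P1: store L1 := 89 | P0:I, P1:M(89), P2:I, P3:I | bus: BusRdX
[5] P3: load  L0 | P0:I, P1:S(98), P2:S(98), P3:S(98) | bus: BusRd
[6] P3: load  L0 | P0:I, P1:S(98), P2:S(98), P3:S(98) | bus: none
[7] P0: store L2 := 44 | P0:M(44), P1:I, P2:I, P3:I | bus: BusRdX
[8] P2: load  L2 | P0:S(44), P1:I, P2:S(44), P3:I | bus: BusRd,Flush
[9] P0: load  L2 | P0:S(44), P1:I, P2:S(44), P3:I | bus: none
[10] P0: store L1 := 34 | P0:M(34), P1:I, P2:I, P3:I | bus: BusRdX,Flush
[11] P0: load  L1 | P0:M(34), P1:I, P2:I, P3:I | bus: none
[12] P3: store L0 := 66 | P0:I, P1:I, P2:I, P3:M(66) | bus: BusUpgr

memory[L1] = 89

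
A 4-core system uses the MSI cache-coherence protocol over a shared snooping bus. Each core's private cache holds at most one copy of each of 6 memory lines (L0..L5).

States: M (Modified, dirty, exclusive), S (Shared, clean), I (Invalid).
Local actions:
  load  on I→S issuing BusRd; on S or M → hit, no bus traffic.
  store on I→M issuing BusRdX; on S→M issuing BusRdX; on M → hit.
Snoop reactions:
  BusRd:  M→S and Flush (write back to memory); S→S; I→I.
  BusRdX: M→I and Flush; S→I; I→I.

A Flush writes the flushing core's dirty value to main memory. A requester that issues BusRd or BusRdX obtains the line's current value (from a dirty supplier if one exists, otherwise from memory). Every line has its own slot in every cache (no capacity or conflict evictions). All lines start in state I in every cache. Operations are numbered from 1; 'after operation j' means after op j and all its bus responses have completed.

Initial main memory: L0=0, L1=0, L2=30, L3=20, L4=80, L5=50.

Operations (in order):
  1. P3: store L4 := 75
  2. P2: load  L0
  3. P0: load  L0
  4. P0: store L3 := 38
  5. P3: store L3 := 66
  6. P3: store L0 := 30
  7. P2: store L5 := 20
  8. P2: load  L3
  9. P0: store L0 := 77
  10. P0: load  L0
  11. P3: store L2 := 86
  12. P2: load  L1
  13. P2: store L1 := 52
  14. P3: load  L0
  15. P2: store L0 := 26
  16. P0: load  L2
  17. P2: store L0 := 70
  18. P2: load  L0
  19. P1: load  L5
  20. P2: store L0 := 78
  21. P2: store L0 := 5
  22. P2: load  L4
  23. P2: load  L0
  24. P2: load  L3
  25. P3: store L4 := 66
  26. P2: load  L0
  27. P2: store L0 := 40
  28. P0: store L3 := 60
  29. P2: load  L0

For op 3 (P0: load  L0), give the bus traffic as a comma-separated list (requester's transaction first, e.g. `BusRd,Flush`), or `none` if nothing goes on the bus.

bus = BusRd

step 1: P3: store L4 := 75  ⟶  IIIM  (L4)  txn=BusRdX  M[L4]=80
step 2: P2: load  L0  ⟶  IISI  (L0)  txn=BusRd  M[L0]=0
step 3: P0: load  L0  ⟶  SISI  (L0)  txn=BusRd  M[L0]=0
step 4: P0: store L3 := 38  ⟶  MIII  (L3)  txn=BusRdX  M[L3]=20
step 5: P3: store L3 := 66  ⟶  IIIM  (L3)  txn=BusRdX+Flush  M[L3]=38
step 6: P3: store L0 := 30  ⟶  IIIM  (L0)  txn=BusRdX  M[L0]=0
step 7: P2: store L5 := 20  ⟶  IIMI  (L5)  txn=BusRdX  M[L5]=50
step 8: P2: load  L3  ⟶  IISS  (L3)  txn=BusRd+Flush  M[L3]=66
step 9: P0: store L0 := 77  ⟶  MIII  (L0)  txn=BusRdX+Flush  M[L0]=30
step 10: P0: load  L0  ⟶  MIII  (L0)  txn=∅  M[L0]=30
step 11: P3: store L2 := 86  ⟶  IIIM  (L2)  txn=BusRdX  M[L2]=30
step 12: P2: load  L1  ⟶  IISI  (L1)  txn=BusRd  M[L1]=0
step 13: P2: store L1 := 52  ⟶  IIMI  (L1)  txn=BusRdX  M[L1]=0
step 14: P3: load  L0  ⟶  SIIS  (L0)  txn=BusRd+Flush  M[L0]=77
step 15: P2: store L0 := 26  ⟶  IIMI  (L0)  txn=BusRdX  M[L0]=77
step 16: P0: load  L2  ⟶  SIIS  (L2)  txn=BusRd+Flush  M[L2]=86
step 17: P2: store L0 := 70  ⟶  IIMI  (L0)  txn=∅  M[L0]=77
step 18: P2: load  L0  ⟶  IIMI  (L0)  txn=∅  M[L0]=77
step 19: P1: load  L5  ⟶  ISSI  (L5)  txn=BusRd+Flush  M[L5]=20
step 20: P2: store L0 := 78  ⟶  IIMI  (L0)  txn=∅  M[L0]=77
step 21: P2: store L0 := 5  ⟶  IIMI  (L0)  txn=∅  M[L0]=77
step 22: P2: load  L4  ⟶  IISS  (L4)  txn=BusRd+Flush  M[L4]=75
step 23: P2: load  L0  ⟶  IIMI  (L0)  txn=∅  M[L0]=77
step 24: P2: load  L3  ⟶  IISS  (L3)  txn=∅  M[L3]=66
step 25: P3: store L4 := 66  ⟶  IIIM  (L4)  txn=BusRdX  M[L4]=75
step 26: P2: load  L0  ⟶  IIMI  (L0)  txn=∅  M[L0]=77
step 27: P2: store L0 := 40  ⟶  IIMI  (L0)  txn=∅  M[L0]=77
step 28: P0: store L3 := 60  ⟶  MIII  (L3)  txn=BusRdX  M[L3]=66
step 29: P2: load  L0  ⟶  IIMI  (L0)  txn=∅  M[L0]=77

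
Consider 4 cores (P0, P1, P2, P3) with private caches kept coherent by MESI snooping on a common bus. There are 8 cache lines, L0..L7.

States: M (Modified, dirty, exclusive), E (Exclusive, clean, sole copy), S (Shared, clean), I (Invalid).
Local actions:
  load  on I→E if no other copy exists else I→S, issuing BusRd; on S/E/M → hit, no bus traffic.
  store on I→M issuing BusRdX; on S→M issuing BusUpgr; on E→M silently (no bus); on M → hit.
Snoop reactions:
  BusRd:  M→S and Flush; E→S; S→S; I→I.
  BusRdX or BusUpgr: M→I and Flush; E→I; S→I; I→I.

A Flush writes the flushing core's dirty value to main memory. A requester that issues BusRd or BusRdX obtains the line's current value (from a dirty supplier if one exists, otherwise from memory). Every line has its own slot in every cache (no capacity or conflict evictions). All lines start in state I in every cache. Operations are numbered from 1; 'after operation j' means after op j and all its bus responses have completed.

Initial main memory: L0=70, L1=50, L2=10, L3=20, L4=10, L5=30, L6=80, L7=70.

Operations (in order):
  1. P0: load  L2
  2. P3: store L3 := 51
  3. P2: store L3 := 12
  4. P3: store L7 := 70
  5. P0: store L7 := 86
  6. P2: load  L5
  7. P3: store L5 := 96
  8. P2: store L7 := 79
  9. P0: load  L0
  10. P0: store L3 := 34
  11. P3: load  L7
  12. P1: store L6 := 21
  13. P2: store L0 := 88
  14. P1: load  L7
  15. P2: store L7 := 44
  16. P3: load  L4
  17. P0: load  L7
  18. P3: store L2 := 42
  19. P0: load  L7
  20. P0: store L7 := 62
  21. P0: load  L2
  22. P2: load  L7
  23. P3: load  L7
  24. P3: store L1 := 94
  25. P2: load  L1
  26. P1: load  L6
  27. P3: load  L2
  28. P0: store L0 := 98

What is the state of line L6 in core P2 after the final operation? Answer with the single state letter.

state = I

step 1: P0: load  L2  ⟶  EIII  (L2)  txn=BusRd  M[L2]=10
step 2: P3: store L3 := 51  ⟶  IIIM  (L3)  txn=BusRdX  M[L3]=20
step 3: P2: store L3 := 12  ⟶  IIMI  (L3)  txn=BusRdX+Flush  M[L3]=51
step 4: P3: store L7 := 70  ⟶  IIIM  (L7)  txn=BusRdX  M[L7]=70
step 5: P0: store L7 := 86  ⟶  MIII  (L7)  txn=BusRdX+Flush  M[L7]=70
step 6: P2: load  L5  ⟶  IIEI  (L5)  txn=BusRd  M[L5]=30
step 7: P3: store L5 := 96  ⟶  IIIM  (L5)  txn=BusRdX  M[L5]=30
step 8: P2: store L7 := 79  ⟶  IIMI  (L7)  txn=BusRdX+Flush  M[L7]=86
step 9: P0: load  L0  ⟶  EIII  (L0)  txn=BusRd  M[L0]=70
step 10: P0: store L3 := 34  ⟶  MIII  (L3)  txn=BusRdX+Flush  M[L3]=12
step 11: P3: load  L7  ⟶  IISS  (L7)  txn=BusRd+Flush  M[L7]=79
step 12: P1: store L6 := 21  ⟶  IMII  (L6)  txn=BusRdX  M[L6]=80
step 13: P2: store L0 := 88  ⟶  IIMI  (L0)  txn=BusRdX  M[L0]=70
step 14: P1: load  L7  ⟶  ISSS  (L7)  txn=BusRd  M[L7]=79
step 15: P2: store L7 := 44  ⟶  IIMI  (L7)  txn=BusUpgr  M[L7]=79
step 16: P3: load  L4  ⟶  IIIE  (L4)  txn=BusRd  M[L4]=10
step 17: P0: load  L7  ⟶  SISI  (L7)  txn=BusRd+Flush  M[L7]=44
step 18: P3: store L2 := 42  ⟶  IIIM  (L2)  txn=BusRdX  M[L2]=10
step 19: P0: load  L7  ⟶  SISI  (L7)  txn=∅  M[L7]=44
step 20: P0: store L7 := 62  ⟶  MIII  (L7)  txn=BusUpgr  M[L7]=44
step 21: P0: load  L2  ⟶  SIIS  (L2)  txn=BusRd+Flush  M[L2]=42
step 22: P2: load  L7  ⟶  SISI  (L7)  txn=BusRd+Flush  M[L7]=62
step 23: P3: load  L7  ⟶  SISS  (L7)  txn=BusRd  M[L7]=62
step 24: P3: store L1 := 94  ⟶  IIIM  (L1)  txn=BusRdX  M[L1]=50
step 25: P2: load  L1  ⟶  IISS  (L1)  txn=BusRd+Flush  M[L1]=94
step 26: P1: load  L6  ⟶  IMII  (L6)  txn=∅  M[L6]=80
step 27: P3: load  L2  ⟶  SIIS  (L2)  txn=∅  M[L2]=42
step 28: P0: store L0 := 98  ⟶  MIII  (L0)  txn=BusRdX+Flush  M[L0]=88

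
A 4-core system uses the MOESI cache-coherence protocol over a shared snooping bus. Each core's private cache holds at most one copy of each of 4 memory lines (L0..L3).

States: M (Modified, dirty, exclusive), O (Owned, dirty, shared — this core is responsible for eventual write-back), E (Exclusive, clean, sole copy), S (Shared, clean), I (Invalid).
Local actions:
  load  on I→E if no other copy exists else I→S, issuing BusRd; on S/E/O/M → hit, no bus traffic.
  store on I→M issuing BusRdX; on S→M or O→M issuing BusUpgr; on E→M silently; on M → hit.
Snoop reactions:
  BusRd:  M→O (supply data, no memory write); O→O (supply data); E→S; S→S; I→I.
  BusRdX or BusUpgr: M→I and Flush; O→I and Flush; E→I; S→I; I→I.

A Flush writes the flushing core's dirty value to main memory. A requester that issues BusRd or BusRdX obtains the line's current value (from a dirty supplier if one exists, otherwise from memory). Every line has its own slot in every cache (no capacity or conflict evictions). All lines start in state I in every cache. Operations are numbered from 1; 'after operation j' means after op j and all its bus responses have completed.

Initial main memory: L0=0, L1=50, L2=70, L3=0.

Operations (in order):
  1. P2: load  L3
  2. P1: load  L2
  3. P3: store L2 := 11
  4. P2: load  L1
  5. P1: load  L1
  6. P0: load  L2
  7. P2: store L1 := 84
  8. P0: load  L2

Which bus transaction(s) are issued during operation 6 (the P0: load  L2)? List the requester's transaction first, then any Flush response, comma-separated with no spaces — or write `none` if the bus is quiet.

[1] P2: load  L3 | P0:I, P1:I, P2:E(0), P3:I | bus: BusRd
[2] P1: load  L2 | P0:I, P1:E(70), P2:I, P3:I | bus: BusRd
[3] P3: store L2 := 11 | P0:I, P1:I, P2:I, P3:M(11) | bus: BusRdX
[4] P2: load  L1 | P0:I, P1:I, P2:E(50), P3:I | bus: BusRd
[5] P1: load  L1 | P0:I, P1:S(50), P2:S(50), P3:I | bus: BusRd
[6] P0: load  L2 | P0:S(11), P1:I, P2:I, P3:O(11) | bus: BusRd
[7] P2: store L1 := 84 | P0:I, P1:I, P2:M(84), P3:I | bus: BusUpgr
[8] P0: load  L2 | P0:S(11), P1:I, P2:I, P3:O(11) | bus: none

bus = BusRd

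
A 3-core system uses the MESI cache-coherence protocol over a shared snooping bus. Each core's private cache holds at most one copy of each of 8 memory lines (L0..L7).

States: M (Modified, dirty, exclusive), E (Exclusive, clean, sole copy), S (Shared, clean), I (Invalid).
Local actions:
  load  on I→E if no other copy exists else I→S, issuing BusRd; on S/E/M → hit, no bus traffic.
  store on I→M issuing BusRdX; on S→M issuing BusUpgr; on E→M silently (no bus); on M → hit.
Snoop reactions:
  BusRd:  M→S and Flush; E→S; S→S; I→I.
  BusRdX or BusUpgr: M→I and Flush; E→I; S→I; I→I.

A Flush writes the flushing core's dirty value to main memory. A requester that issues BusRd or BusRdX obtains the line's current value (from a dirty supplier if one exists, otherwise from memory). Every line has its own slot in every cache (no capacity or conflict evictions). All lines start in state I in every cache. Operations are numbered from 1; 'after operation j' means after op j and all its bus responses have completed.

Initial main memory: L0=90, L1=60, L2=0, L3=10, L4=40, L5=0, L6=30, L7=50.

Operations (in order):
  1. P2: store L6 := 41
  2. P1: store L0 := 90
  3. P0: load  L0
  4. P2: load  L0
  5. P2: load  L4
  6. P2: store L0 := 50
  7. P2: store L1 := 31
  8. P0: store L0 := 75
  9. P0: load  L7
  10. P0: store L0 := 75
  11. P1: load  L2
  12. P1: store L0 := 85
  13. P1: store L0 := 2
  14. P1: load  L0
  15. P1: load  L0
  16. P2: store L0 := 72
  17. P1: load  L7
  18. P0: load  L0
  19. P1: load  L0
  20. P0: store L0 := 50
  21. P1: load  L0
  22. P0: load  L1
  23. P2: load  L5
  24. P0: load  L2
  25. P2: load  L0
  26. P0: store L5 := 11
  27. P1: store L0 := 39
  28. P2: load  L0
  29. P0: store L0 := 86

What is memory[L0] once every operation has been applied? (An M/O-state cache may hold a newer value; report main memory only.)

step 1: P2: store L6 := 41  ⟶  IIM  (L6)  txn=BusRdX  M[L6]=30
step 2: P1: store L0 := 90  ⟶  IMI  (L0)  txn=BusRdX  M[L0]=90
step 3: P0: load  L0  ⟶  SSI  (L0)  txn=BusRd+Flush  M[L0]=90
step 4: P2: load  L0  ⟶  SSS  (L0)  txn=BusRd  M[L0]=90
step 5: P2: load  L4  ⟶  IIE  (L4)  txn=BusRd  M[L4]=40
step 6: P2: store L0 := 50  ⟶  IIM  (L0)  txn=BusUpgr  M[L0]=90
step 7: P2: store L1 := 31  ⟶  IIM  (L1)  txn=BusRdX  M[L1]=60
step 8: P0: store L0 := 75  ⟶  MII  (L0)  txn=BusRdX+Flush  M[L0]=50
step 9: P0: load  L7  ⟶  EII  (L7)  txn=BusRd  M[L7]=50
step 10: P0: store L0 := 75  ⟶  MII  (L0)  txn=∅  M[L0]=50
step 11: P1: load  L2  ⟶  IEI  (L2)  txn=BusRd  M[L2]=0
step 12: P1: store L0 := 85  ⟶  IMI  (L0)  txn=BusRdX+Flush  M[L0]=75
step 13: P1: store L0 := 2  ⟶  IMI  (L0)  txn=∅  M[L0]=75
step 14: P1: load  L0  ⟶  IMI  (L0)  txn=∅  M[L0]=75
step 15: P1: load  L0  ⟶  IMI  (L0)  txn=∅  M[L0]=75
step 16: P2: store L0 := 72  ⟶  IIM  (L0)  txn=BusRdX+Flush  M[L0]=2
step 17: P1: load  L7  ⟶  SSI  (L7)  txn=BusRd  M[L7]=50
step 18: P0: load  L0  ⟶  SIS  (L0)  txn=BusRd+Flush  M[L0]=72
step 19: P1: load  L0  ⟶  SSS  (L0)  txn=BusRd  M[L0]=72
step 20: P0: store L0 := 50  ⟶  MII  (L0)  txn=BusUpgr  M[L0]=72
step 21: P1: load  L0  ⟶  SSI  (L0)  txn=BusRd+Flush  M[L0]=50
step 22: P0: load  L1  ⟶  SIS  (L1)  txn=BusRd+Flush  M[L1]=31
step 23: P2: load  L5  ⟶  IIE  (L5)  txn=BusRd  M[L5]=0
step 24: P0: load  L2  ⟶  SSI  (L2)  txn=BusRd  M[L2]=0
step 25: P2: load  L0  ⟶  SSS  (L0)  txn=BusRd  M[L0]=50
step 26: P0: store L5 := 11  ⟶  MII  (L5)  txn=BusRdX  M[L5]=0
step 27: P1: store L0 := 39  ⟶  IMI  (L0)  txn=BusUpgr  M[L0]=50
step 28: P2: load  L0  ⟶  ISS  (L0)  txn=BusRd+Flush  M[L0]=39
step 29: P0: store L0 := 86  ⟶  MII  (L0)  txn=BusRdX  M[L0]=39

memory[L0] = 39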